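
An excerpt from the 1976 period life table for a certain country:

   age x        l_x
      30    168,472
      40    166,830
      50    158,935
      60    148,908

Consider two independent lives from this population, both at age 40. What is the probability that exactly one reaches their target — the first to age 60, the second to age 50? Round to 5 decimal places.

p₁ = l_60/l_40 = 148,908/166,830 = 0.892573; p₂ = l_50/l_40 = 158,935/166,830 = 0.952676.
P(exactly one) = p₁(1−p₂) + (1−p₁)p₂ = 0.042240 + 0.102343 = 0.144583.

0.14458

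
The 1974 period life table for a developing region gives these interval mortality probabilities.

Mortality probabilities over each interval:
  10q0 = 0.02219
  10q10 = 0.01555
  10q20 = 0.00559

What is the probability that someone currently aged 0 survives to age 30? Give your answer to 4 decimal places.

30p0 = (1 − 0.02219) × (1 − 0.01555) × (1 − 0.00559).
= 0.97781 × 0.98445 × 0.99441 = 0.957224.

0.9572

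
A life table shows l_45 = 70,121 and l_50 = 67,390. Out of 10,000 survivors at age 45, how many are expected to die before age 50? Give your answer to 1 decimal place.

The relevant probability is 1 − 67,390/70,121 = 0.038947.
Expected number = 10,000 × 0.038947 = 389.5.

389.5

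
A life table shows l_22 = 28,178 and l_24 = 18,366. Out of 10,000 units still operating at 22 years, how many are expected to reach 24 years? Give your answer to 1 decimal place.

6517.9

The relevant probability is 18,366/28,178 = 0.651785.
Expected number = 10,000 × 0.651785 = 6517.9.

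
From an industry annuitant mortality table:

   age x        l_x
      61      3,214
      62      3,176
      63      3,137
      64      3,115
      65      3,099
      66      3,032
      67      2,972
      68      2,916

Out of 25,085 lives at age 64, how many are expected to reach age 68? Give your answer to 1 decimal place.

23482.5

The relevant probability is 2,916/3,115 = 0.936116.
Expected number = 25,085 × 0.936116 = 23482.5.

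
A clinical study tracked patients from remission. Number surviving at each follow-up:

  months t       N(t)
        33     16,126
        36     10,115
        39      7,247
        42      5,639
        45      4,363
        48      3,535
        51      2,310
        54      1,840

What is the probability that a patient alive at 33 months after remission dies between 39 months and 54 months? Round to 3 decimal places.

0.335

This is the probability of reaching 39 but not 54, conditional on being alive at 33: (N(39) − N(54)) / N(33).
= (7,247 − 1,840) / 16,126 = 5,407 / 16,126 = 0.335297.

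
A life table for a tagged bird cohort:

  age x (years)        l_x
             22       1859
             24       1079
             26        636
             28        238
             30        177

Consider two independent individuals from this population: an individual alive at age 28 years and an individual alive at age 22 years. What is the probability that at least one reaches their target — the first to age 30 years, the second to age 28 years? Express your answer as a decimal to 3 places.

0.777

p₁ = l_30/l_28 = 177/238 = 0.743697; p₂ = l_28/l_22 = 238/1859 = 0.128026.
P(at least one) = 1 − (1−p₁)(1−p₂) = 1 − 0.256303 × 0.871974 = 0.776510.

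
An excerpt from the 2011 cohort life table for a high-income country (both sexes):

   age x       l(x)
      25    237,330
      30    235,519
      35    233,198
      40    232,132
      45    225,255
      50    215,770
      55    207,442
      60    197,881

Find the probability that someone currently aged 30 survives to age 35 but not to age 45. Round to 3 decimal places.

This is the probability of reaching 35 but not 45, conditional on being alive at 30: (l(35) − l(45)) / l(30).
= (233,198 − 225,255) / 235,519 = 7,943 / 235,519 = 0.033726.

0.034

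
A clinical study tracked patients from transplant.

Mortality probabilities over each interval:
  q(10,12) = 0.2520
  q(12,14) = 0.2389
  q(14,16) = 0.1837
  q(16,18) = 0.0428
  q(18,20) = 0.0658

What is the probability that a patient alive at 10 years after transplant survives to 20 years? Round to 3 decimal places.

The overall survival probability is (1 − 0.2520) × (1 − 0.2389) × (1 − 0.1837) × (1 − 0.0428) × (1 − 0.0658).
= 0.7480 × 0.7611 × 0.8163 × 0.9572 × 0.9342 = 0.415562.

0.416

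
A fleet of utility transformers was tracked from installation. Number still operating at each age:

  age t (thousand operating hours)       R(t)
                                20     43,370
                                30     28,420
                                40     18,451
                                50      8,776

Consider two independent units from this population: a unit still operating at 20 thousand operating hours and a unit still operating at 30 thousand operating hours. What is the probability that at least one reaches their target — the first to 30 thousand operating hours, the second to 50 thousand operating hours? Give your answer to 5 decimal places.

p₁ = R(30)/R(20) = 28,420/43,370 = 0.655292; p₂ = R(50)/R(30) = 8,776/28,420 = 0.308797.
P(at least one) = 1 − (1−p₁)(1−p₂) = 1 − 0.344708 × 0.691203 = 0.761737.

0.76174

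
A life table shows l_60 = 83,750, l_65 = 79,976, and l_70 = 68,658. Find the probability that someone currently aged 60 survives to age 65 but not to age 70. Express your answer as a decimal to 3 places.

We want 5|5q60 = (l_65 − l_70)/l_60.
This is the probability of reaching 65 but not 70, conditional on being alive at 60: (l_65 − l_70) / l_60.
= (79,976 − 68,658) / 83,750 = 11,318 / 83,750 = 0.135140.

0.135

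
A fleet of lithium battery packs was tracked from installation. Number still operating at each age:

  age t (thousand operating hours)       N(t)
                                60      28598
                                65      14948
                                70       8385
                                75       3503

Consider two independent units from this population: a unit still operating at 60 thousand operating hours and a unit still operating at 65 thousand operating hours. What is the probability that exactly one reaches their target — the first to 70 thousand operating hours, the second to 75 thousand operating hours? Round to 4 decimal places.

p₁ = N(70)/N(60) = 8385/28598 = 0.293202; p₂ = N(75)/N(65) = 3503/14948 = 0.234346.
P(exactly one) = p₁(1−p₂) + (1−p₁)p₂ = 0.224491 + 0.165635 = 0.390127.

0.3901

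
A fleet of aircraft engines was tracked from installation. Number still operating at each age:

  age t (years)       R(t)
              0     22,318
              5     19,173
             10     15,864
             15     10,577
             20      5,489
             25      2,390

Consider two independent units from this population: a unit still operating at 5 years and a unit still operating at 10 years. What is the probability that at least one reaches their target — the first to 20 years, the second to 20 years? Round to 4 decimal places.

p₁ = R(20)/R(5) = 5,489/19,173 = 0.286288; p₂ = R(20)/R(10) = 5,489/15,864 = 0.346004.
P(at least one) = 1 − (1−p₁)(1−p₂) = 1 − 0.713712 × 0.653996 = 0.533235.

0.5332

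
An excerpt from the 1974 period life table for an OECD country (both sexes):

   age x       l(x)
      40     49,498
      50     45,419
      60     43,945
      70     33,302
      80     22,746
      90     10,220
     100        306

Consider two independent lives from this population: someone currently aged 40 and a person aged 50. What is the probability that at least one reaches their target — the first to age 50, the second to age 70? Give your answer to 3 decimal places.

0.978

p₁ = l(50)/l(40) = 45,419/49,498 = 0.917593; p₂ = l(70)/l(50) = 33,302/45,419 = 0.733217.
P(at least one) = 1 − (1−p₁)(1−p₂) = 1 − 0.082407 × 0.266783 = 0.978015.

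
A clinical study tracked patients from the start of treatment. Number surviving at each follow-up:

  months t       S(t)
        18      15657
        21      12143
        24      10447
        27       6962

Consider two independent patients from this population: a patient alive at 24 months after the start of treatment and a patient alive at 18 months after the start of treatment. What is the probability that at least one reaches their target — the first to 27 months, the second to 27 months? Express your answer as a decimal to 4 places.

p₁ = S(27)/S(24) = 6962/10447 = 0.666411; p₂ = S(27)/S(18) = 6962/15657 = 0.444657.
P(at least one) = 1 − (1−p₁)(1−p₂) = 1 − 0.333589 × 0.555343 = 0.814744.

0.8147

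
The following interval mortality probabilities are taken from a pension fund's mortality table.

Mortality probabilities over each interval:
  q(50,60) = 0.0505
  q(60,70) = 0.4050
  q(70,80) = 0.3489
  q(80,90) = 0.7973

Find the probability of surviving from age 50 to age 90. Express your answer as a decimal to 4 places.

0.0746

Chaining the interval survival probabilities: (1 − 0.0505) × (1 − 0.4050) × (1 − 0.3489) × (1 − 0.7973).
= 0.9495 × 0.5950 × 0.6511 × 0.2027 = 0.074561.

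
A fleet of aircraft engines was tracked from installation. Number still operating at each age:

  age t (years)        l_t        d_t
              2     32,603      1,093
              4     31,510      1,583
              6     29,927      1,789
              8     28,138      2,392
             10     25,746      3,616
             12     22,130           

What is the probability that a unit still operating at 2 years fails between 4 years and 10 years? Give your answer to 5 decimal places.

0.17679

This is the probability of reaching 4 but not 10, conditional on being operational at 2: (l_4 − l_10) / l_2.
= (31,510 − 25,746) / 32,603 = 5,764 / 32,603 = 0.176794.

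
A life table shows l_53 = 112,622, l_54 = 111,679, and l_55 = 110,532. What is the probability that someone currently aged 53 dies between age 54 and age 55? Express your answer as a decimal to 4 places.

0.0102

This is the probability of reaching 54 but not 55, conditional on being alive at 53: (l_54 − l_55) / l_53.
= (111,679 − 110,532) / 112,622 = 1,147 / 112,622 = 0.010185.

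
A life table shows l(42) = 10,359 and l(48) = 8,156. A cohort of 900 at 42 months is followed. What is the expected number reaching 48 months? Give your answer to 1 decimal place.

The relevant probability is 8,156/10,359 = 0.787335.
Expected number = 900 × 0.787335 = 708.6.

708.6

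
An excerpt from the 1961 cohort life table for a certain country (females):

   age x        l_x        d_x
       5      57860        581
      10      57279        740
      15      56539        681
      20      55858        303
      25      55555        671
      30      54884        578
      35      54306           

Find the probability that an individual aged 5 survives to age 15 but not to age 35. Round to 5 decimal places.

0.03859

We want 10|20q5 = (l_15 − l_35)/l_5.
This is the probability of reaching 15 but not 35, conditional on being alive at 5: (l_15 − l_35) / l_5.
= (56539 − 54306) / 57860 = 2233 / 57860 = 0.038593.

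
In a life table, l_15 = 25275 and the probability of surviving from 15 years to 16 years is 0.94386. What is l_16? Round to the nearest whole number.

23856

l_16 = l_15 × p = 25275 × 0.94386 = 23856.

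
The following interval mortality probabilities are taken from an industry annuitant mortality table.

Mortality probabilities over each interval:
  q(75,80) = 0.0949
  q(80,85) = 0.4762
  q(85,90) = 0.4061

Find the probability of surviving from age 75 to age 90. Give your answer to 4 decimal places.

0.2816

P(survive 75→90) = (1 − 0.0949) × (1 − 0.4762) × (1 − 0.4061).
= 0.9051 × 0.5238 × 0.5939 = 0.281563.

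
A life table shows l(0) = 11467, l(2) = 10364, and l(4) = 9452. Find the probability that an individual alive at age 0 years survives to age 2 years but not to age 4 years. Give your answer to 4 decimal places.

This is the probability of reaching 2 but not 4, conditional on being alive at 0: (l(2) − l(4)) / l(0).
= (10364 − 9452) / 11467 = 912 / 11467 = 0.079533.

0.0795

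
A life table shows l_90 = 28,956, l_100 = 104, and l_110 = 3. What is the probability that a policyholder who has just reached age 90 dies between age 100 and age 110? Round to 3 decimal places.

This is the probability of reaching 100 but not 110, conditional on being alive at 90: (l_100 − l_110) / l_90.
= (104 − 3) / 28,956 = 101 / 28,956 = 0.003488.

0.003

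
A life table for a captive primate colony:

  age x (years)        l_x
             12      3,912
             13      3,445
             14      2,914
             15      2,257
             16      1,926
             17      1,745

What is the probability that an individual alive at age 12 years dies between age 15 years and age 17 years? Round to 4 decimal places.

This is the probability of reaching 15 but not 17, conditional on being alive at 12: (l_15 − l_17) / l_12.
= (2,257 − 1,745) / 3,912 = 512 / 3,912 = 0.130879.

0.1309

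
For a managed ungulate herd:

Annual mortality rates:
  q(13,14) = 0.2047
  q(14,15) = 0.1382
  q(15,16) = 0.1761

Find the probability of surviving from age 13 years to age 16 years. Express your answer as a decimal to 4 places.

Survival from 13 to 16 is the product of surviving each interval: (1 − 0.2047) × (1 − 0.1382) × (1 − 0.1761).
= 0.7953 × 0.8618 × 0.8239 = 0.564692.

0.5647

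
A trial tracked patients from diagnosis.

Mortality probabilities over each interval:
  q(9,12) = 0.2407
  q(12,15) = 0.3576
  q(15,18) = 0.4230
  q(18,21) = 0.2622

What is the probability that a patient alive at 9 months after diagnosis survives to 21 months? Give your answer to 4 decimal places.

0.2077

Survival from 9 to 21 is the product of surviving each interval: (1 − 0.2407) × (1 − 0.3576) × (1 − 0.4230) × (1 − 0.2622).
= 0.7593 × 0.6424 × 0.5770 × 0.7378 = 0.207651.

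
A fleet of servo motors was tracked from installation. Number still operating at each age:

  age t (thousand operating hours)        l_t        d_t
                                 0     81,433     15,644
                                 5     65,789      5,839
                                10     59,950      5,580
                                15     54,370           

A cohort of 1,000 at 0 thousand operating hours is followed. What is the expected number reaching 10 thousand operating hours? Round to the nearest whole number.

736

The relevant probability is 59,950/81,433 = 0.736188.
Expected number = 1,000 × 0.736188 = 736.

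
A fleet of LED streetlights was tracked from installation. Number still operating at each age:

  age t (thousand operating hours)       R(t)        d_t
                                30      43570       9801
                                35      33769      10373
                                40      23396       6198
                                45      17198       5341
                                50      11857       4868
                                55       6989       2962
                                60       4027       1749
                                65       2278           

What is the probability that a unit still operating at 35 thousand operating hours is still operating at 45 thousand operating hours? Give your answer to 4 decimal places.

The conditional survival probability is R(45)/R(35) = 17198/33769 = 0.509284.

0.5093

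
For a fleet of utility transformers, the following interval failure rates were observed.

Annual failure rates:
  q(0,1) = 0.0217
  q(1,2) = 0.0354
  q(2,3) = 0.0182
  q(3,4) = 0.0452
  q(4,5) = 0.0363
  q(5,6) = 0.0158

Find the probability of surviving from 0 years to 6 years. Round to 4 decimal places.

The overall survival probability is (1 − 0.0217) × (1 − 0.0354) × (1 − 0.0182) × (1 − 0.0452) × (1 − 0.0363) × (1 − 0.0158).
= 0.9783 × 0.9646 × 0.9818 × 0.9548 × 0.9637 × 0.9842 = 0.839035.

0.8390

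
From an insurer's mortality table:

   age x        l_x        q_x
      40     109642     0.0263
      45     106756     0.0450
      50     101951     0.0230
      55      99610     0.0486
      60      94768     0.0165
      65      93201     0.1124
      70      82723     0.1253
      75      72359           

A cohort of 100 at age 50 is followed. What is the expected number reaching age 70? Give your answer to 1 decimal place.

The relevant probability is 82723/101951 = 0.811400.
Expected number = 100 × 0.811400 = 81.1.

81.1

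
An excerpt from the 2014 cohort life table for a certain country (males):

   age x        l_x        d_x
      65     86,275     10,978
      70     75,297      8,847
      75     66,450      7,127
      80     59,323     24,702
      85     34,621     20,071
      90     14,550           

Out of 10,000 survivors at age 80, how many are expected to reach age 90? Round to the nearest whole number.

The relevant probability is 14,550/59,323 = 0.245267.
Expected number = 10,000 × 0.245267 = 2453.

2453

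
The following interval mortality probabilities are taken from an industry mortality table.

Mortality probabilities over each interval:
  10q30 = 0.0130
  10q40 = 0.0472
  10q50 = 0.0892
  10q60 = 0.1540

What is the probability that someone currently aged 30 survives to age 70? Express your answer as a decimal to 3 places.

0.725

Chaining the interval survival probabilities: (1 − 0.0130) × (1 − 0.0472) × (1 − 0.0892) × (1 − 0.1540).
= 0.9870 × 0.9528 × 0.9108 × 0.8460 = 0.724623.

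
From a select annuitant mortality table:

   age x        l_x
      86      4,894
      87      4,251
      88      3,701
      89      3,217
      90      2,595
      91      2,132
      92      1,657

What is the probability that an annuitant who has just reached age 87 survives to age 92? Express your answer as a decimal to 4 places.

0.3898

We want 5p87 = l_92/l_87.
The conditional survival probability is l_92/l_87 = 1,657/4,251 = 0.389791.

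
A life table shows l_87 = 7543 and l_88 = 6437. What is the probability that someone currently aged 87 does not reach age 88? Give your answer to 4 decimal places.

P(die before 88 | alive at 87) = 1 − l_88/l_87 = 1 − 6437/7543 = (1106)/7543 = 0.146626.

0.1466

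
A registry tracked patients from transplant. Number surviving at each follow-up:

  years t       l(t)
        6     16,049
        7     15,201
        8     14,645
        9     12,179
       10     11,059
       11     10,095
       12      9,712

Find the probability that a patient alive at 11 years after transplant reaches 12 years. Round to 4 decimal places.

0.9621

The conditional survival probability is l(12)/l(11) = 9,712/10,095 = 0.962060.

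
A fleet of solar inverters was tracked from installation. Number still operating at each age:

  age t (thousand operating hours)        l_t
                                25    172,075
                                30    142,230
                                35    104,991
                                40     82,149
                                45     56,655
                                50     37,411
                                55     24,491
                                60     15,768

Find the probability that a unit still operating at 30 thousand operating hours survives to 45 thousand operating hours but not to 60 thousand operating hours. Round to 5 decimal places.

0.28747

This is the probability of reaching 45 but not 60, conditional on being operational at 30: (l_45 − l_60) / l_30.
= (56,655 − 15,768) / 142,230 = 40,887 / 142,230 = 0.287471.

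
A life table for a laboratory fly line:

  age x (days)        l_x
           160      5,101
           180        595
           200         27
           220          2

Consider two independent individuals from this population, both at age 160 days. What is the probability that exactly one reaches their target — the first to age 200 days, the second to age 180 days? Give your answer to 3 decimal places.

p₁ = l_200/l_160 = 27/5,101 = 0.005293; p₂ = l_180/l_160 = 595/5,101 = 0.116644.
P(exactly one) = p₁(1−p₂) + (1−p₁)p₂ = 0.004676 + 0.116027 = 0.120702.

0.121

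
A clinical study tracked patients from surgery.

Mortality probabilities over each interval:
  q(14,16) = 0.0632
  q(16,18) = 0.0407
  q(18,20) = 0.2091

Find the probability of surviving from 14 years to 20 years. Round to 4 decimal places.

0.7108

Survival from 14 to 20 is the product of surviving each interval: (1 − 0.0632) × (1 − 0.0407) × (1 − 0.2091).
= 0.9368 × 0.9593 × 0.7909 = 0.710760.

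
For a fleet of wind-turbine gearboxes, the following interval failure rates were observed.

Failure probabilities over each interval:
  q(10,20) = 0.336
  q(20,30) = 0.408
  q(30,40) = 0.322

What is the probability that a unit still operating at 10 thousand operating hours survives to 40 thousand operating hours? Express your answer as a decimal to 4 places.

0.2665

Chaining the interval survival probabilities: (1 − 0.336) × (1 − 0.408) × (1 − 0.322).
= 0.664 × 0.592 × 0.678 = 0.266514.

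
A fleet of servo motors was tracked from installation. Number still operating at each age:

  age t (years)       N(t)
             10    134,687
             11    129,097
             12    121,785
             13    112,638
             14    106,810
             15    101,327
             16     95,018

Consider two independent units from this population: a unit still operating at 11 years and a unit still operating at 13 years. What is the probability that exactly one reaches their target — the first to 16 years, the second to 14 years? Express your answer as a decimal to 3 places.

0.288

p₁ = N(16)/N(11) = 95,018/129,097 = 0.736020; p₂ = N(14)/N(13) = 106,810/112,638 = 0.948259.
P(exactly one) = p₁(1−p₂) + (1−p₁)p₂ = 0.038082 + 0.250321 = 0.288404.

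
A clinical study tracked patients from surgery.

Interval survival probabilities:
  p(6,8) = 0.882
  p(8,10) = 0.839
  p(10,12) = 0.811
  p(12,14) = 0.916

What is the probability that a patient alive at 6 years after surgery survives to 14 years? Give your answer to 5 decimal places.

0.54973

P(survive 6→14) = 0.882 × 0.839 × 0.811 × 0.916.
= 0.549727.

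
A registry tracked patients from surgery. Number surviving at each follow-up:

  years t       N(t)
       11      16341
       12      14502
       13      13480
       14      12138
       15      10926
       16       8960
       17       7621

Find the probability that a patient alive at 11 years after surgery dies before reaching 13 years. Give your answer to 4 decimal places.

0.1751

P(die before 13 | alive at 11) = 1 − N(13)/N(11) = 1 − 13480/16341 = (2861)/16341 = 0.175081.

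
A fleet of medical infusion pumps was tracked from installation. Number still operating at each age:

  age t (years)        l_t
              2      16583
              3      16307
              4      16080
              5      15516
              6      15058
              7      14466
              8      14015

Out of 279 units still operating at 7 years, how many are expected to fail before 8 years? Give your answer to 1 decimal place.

8.7

The relevant probability is 1 − 14015/14466 = 0.031177.
Expected number = 279 × 0.031177 = 8.7.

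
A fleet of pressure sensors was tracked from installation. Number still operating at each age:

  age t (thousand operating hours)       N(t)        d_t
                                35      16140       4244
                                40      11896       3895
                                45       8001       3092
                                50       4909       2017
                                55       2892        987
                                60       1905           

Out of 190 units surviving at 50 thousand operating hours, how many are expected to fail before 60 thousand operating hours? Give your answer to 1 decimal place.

The relevant probability is 1 − 1905/4909 = 0.611937.
Expected number = 190 × 0.611937 = 116.3.

116.3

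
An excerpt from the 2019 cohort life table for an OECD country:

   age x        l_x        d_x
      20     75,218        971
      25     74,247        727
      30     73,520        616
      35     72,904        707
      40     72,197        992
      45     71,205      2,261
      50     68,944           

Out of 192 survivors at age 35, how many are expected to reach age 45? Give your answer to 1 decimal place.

The relevant probability is 71,205/72,904 = 0.976695.
Expected number = 192 × 0.976695 = 187.5.

187.5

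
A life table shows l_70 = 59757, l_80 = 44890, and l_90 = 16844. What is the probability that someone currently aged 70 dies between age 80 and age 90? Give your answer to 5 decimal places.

0.46933

We want 10|10q70 = (l_80 − l_90)/l_70.
This is the probability of reaching 80 but not 90, conditional on being alive at 70: (l_80 − l_90) / l_70.
= (44890 − 16844) / 59757 = 28046 / 59757 = 0.469334.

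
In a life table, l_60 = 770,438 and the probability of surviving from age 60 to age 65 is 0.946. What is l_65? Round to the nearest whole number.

728834

l_65 = l_60 × p = 770,438 × 0.946 = 728834.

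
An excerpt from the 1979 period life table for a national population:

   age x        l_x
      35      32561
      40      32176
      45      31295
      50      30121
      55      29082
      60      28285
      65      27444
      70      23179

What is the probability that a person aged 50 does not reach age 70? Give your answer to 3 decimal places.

P(die before 70 | alive at 50) = 1 − l_70/l_50 = 1 − 23179/30121 = (6942)/30121 = 0.230470.

0.230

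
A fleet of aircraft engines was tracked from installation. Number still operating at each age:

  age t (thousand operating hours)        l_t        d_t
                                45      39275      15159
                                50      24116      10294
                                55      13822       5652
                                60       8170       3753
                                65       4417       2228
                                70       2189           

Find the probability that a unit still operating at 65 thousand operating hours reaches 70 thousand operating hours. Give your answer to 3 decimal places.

0.496

The conditional survival probability is l_70/l_65 = 2189/4417 = 0.495585.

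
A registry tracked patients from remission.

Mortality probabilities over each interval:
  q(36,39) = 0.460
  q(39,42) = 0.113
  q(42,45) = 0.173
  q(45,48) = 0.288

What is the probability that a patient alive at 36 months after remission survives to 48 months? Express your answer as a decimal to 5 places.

0.28203

Chaining the interval survival probabilities: (1 − 0.460) × (1 − 0.113) × (1 − 0.173) × (1 − 0.288).
= 0.540 × 0.887 × 0.827 × 0.712 = 0.282035.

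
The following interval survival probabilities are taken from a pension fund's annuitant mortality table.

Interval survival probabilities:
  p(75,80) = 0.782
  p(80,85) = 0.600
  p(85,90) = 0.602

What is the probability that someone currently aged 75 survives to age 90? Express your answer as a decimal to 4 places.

The overall survival probability is 0.782 × 0.600 × 0.602.
= 0.282458.

0.2825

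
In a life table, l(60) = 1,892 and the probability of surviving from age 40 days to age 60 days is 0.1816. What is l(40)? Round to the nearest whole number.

l(40) = l(60) / p = 1,892 / 0.1816 = 10419.

10419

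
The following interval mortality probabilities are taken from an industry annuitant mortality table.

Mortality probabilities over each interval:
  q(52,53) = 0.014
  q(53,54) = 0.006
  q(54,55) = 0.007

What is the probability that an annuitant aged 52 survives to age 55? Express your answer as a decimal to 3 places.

0.973

The overall survival probability is (1 − 0.014) × (1 − 0.006) × (1 − 0.007).
= 0.986 × 0.994 × 0.993 = 0.973223.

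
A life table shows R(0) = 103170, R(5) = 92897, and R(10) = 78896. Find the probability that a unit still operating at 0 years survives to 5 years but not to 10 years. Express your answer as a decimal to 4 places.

This is the probability of reaching 5 but not 10, conditional on being operational at 0: (R(5) − R(10)) / R(0).
= (92897 − 78896) / 103170 = 14001 / 103170 = 0.135708.

0.1357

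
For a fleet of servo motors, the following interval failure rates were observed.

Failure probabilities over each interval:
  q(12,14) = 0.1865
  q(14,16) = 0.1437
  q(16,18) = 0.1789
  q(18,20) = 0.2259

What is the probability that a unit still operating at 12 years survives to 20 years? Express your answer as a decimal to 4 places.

The overall survival probability is (1 − 0.1865) × (1 − 0.1437) × (1 − 0.1789) × (1 − 0.2259).
= 0.8135 × 0.8563 × 0.8211 × 0.7741 = 0.442768.

0.4428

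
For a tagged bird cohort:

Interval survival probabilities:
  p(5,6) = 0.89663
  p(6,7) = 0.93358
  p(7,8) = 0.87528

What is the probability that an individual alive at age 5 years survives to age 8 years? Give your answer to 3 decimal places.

Survival from 5 to 8 is the product of surviving each interval: 0.89663 × 0.93358 × 0.87528.
= 0.732676.

0.733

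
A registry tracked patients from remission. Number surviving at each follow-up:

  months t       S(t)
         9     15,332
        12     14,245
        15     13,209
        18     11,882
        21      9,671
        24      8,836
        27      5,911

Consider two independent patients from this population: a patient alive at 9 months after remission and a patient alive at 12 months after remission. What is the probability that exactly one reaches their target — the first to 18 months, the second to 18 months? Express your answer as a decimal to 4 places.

p₁ = S(18)/S(9) = 11,882/15,332 = 0.774980; p₂ = S(18)/S(12) = 11,882/14,245 = 0.834117.
P(exactly one) = p₁(1−p₂) + (1−p₁)p₂ = 0.128556 + 0.187693 = 0.316249.

0.3162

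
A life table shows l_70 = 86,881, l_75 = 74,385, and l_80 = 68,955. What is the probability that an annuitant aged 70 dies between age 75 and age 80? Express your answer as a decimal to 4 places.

0.0625

This is the probability of reaching 75 but not 80, conditional on being alive at 70: (l_75 − l_80) / l_70.
= (74,385 − 68,955) / 86,881 = 5,430 / 86,881 = 0.062499.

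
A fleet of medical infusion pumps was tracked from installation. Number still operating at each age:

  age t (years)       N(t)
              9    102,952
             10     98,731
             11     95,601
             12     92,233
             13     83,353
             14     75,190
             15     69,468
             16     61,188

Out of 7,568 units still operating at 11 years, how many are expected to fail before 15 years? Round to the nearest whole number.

The relevant probability is 1 − 69,468/95,601 = 0.273355.
Expected number = 7,568 × 0.273355 = 2069.

2069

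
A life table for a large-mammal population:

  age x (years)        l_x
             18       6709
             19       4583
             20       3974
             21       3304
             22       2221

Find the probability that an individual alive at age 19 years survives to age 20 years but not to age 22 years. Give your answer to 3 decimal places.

0.383

This is the probability of reaching 20 but not 22, conditional on being alive at 19: (l_20 − l_22) / l_19.
= (3974 − 2221) / 4583 = 1753 / 4583 = 0.382501.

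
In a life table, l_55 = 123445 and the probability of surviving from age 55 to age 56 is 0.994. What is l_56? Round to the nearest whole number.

l_56 = l_55 × p = 123445 × 0.994 = 122704.

122704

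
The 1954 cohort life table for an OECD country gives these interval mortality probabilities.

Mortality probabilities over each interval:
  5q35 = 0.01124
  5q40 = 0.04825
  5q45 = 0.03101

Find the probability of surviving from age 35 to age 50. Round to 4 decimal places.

Survival from 35 to 50 is the product of surviving each interval: (1 − 0.01124) × (1 − 0.04825) × (1 − 0.03101).
= 0.98876 × 0.95175 × 0.96899 = 0.911870.

0.9119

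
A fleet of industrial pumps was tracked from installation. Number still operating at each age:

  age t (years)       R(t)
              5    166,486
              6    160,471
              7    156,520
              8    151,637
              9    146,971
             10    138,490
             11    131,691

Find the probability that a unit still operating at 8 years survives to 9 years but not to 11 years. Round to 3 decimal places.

0.101

This is the probability of reaching 9 but not 11, conditional on being operational at 8: (R(9) − R(11)) / R(8).
= (146,971 − 131,691) / 151,637 = 15,280 / 151,637 = 0.100767.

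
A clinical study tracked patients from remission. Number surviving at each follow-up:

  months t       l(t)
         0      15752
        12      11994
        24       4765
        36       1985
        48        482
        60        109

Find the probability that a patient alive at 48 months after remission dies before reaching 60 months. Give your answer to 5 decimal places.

P(die before 60 | alive at 48) = 1 − l(60)/l(48) = 1 − 109/482 = (373)/482 = 0.773859.

0.77386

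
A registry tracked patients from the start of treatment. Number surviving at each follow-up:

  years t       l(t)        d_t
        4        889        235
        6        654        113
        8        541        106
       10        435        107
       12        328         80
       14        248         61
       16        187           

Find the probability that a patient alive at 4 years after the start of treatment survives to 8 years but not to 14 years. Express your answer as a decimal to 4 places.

0.3296

This is the probability of reaching 8 but not 14, conditional on being alive at 4: (l(8) − l(14)) / l(4).
= (541 − 248) / 889 = 293 / 889 = 0.329584.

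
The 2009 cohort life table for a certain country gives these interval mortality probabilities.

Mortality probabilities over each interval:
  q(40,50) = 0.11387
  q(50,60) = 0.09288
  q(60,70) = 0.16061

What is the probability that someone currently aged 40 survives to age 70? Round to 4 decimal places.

Chaining the interval survival probabilities: (1 − 0.11387) × (1 − 0.09288) × (1 − 0.16061).
= 0.88613 × 0.90712 × 0.83939 = 0.674724.

0.6747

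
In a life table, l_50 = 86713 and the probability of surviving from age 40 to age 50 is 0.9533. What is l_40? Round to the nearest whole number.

l_40 = l_50 / p = 86713 / 0.9533 = 90961.

90961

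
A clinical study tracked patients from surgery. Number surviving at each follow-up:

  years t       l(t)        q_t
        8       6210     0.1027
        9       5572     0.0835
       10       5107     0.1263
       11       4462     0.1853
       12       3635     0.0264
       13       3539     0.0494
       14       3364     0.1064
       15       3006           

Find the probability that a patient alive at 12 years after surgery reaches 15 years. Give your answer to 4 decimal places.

0.8270

The conditional survival probability is l(15)/l(12) = 3006/3635 = 0.826960.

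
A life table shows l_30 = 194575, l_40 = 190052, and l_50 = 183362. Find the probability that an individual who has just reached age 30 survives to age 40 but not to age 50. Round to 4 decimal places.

We want 10|10q30 = (l_40 − l_50)/l_30.
This is the probability of reaching 40 but not 50, conditional on being alive at 30: (l_40 − l_50) / l_30.
= (190052 − 183362) / 194575 = 6690 / 194575 = 0.034383.

0.0344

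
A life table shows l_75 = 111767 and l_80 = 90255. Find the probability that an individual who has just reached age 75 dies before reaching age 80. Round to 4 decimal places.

P(die before 80 | alive at 75) = 1 − l_80/l_75 = 1 − 90255/111767 = (21512)/111767 = 0.192472.

0.1925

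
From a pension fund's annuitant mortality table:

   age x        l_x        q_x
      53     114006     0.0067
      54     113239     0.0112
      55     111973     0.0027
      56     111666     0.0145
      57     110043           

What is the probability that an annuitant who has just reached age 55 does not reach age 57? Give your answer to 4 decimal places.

P(die before 57 | alive at 55) = 1 − l_57/l_55 = 1 − 110043/111973 = (1930)/111973 = 0.017236.

0.0172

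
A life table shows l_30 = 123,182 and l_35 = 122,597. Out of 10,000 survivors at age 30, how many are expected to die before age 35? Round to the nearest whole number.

The relevant probability is 1 − 122,597/123,182 = 0.004749.
Expected number = 10,000 × 0.004749 = 47.

47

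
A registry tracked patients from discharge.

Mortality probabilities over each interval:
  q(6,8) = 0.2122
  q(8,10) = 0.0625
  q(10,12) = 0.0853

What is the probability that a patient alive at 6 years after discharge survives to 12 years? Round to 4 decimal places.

Chaining the interval survival probabilities: (1 − 0.2122) × (1 − 0.0625) × (1 − 0.0853).
= 0.7878 × 0.9375 × 0.9147 = 0.675563.

0.6756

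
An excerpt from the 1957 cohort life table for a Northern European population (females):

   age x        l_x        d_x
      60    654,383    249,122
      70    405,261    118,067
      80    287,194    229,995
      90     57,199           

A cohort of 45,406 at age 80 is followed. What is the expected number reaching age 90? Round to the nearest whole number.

9043

The relevant probability is 57,199/287,194 = 0.199165.
Expected number = 45,406 × 0.199165 = 9043.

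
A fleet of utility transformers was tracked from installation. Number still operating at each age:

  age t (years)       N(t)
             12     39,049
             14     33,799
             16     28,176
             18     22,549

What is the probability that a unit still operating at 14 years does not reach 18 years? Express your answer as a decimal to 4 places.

P(fail before 18 | operational at 14) = 1 − N(18)/N(14) = 1 − 22,549/33,799 = (11,250)/33,799 = 0.332850.

0.3329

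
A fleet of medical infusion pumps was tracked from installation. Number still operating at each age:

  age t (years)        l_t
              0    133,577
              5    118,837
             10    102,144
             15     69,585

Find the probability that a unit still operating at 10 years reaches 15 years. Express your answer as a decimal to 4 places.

The conditional survival probability is l_15/l_10 = 69,585/102,144 = 0.681244.

0.6812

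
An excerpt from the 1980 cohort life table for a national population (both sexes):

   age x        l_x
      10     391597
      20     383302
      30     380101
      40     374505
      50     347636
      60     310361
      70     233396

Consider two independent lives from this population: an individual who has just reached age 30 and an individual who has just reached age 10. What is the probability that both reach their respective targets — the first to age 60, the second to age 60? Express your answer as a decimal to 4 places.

p₁ = l_60/l_30 = 310361/380101 = 0.816522; p₂ = l_60/l_10 = 310361/391597 = 0.792552.
P(both) = p₁ × p₂ = 0.816522 × 0.792552 = 0.647136.

0.6471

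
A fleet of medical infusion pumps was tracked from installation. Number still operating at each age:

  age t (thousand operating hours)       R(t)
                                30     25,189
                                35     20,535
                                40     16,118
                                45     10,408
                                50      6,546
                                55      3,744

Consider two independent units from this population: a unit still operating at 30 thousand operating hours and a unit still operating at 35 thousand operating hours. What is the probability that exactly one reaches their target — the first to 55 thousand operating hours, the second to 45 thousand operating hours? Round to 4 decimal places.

p₁ = R(55)/R(30) = 3,744/25,189 = 0.148636; p₂ = R(45)/R(35) = 10,408/20,535 = 0.506842.
P(exactly one) = p₁(1−p₂) + (1−p₁)p₂ = 0.073301 + 0.431507 = 0.504808.

0.5048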